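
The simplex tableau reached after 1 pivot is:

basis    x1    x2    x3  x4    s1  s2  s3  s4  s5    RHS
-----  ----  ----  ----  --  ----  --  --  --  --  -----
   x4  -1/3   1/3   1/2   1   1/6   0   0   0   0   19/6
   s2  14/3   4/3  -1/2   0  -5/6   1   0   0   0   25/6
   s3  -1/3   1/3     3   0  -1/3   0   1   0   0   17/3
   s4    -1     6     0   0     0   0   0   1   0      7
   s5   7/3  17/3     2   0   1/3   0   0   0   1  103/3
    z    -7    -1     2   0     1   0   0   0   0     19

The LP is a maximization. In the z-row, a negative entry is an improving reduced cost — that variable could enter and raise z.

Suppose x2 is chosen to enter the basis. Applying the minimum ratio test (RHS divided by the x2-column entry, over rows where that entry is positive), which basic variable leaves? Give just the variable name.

Ratios: row 1 (x4): (19/6)/(1/3) = 19/2; row 2 (s2): (25/6)/(4/3) = 25/8; row 3 (s3): (17/3)/(1/3) = 17; row 4 (s4): 7/6 = 7/6; row 5 (s5): (103/3)/(17/3) = 103/17.
Minimum ratio 7/6 is in the s4 row, so s4 leaves.

s4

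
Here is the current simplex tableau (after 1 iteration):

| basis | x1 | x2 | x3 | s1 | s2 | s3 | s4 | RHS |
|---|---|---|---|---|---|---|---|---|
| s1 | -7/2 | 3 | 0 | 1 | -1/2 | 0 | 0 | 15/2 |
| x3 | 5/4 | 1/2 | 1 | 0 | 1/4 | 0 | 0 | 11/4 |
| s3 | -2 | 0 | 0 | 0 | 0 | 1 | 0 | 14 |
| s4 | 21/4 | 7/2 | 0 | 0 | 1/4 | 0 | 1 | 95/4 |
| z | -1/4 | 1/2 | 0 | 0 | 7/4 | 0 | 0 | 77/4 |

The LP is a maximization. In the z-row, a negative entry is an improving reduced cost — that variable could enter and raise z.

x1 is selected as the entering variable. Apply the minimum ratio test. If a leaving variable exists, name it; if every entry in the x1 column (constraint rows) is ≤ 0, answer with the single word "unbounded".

Ratios: row 1 (s1): entry -7/2 ≤ 0, skip; row 2 (x3): (11/4)/(5/4) = 11/5; row 3 (s3): entry -2 ≤ 0, skip; row 4 (s4): (95/4)/(21/4) = 95/21.
Minimum ratio is in the x3 row, so x3 leaves.

x3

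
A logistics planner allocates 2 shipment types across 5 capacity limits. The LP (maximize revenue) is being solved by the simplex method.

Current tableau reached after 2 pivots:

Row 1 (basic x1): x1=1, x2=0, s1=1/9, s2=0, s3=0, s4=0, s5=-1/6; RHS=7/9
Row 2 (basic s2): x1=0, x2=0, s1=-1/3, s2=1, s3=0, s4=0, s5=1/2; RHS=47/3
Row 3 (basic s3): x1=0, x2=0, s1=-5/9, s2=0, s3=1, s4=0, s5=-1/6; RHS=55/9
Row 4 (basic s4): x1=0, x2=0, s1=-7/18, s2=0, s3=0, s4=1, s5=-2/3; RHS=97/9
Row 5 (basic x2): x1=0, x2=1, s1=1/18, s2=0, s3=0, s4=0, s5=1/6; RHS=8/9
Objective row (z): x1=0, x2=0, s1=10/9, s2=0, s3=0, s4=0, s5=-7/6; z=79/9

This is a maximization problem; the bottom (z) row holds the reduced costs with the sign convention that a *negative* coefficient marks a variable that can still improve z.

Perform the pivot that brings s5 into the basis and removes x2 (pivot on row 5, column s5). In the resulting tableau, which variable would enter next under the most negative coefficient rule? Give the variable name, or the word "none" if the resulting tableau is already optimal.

Pivot element 1/6. New z-row = old z-row − (-7/6)·(row 5/(1/6)).
Updated z-row coefficients: x1: 0, x2: 7, s1: 3/2, s2: 0, s3: 0, s4: 0, s5: 0.
No coefficient is strictly negative; the tableau after this pivot is optimal.

none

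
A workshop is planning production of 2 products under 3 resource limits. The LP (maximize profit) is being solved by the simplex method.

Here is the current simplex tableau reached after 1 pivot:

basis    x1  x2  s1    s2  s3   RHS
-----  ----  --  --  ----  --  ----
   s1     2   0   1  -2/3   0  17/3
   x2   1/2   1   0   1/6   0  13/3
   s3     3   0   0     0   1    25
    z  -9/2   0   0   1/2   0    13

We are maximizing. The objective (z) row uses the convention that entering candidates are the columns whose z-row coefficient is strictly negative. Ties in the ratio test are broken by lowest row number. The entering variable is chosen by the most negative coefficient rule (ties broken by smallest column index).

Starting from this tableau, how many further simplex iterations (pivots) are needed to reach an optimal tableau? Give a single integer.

pivot: x1 in, s1 out → z = 103/4
pivot: s2 in, x2 out → z = 69/2
No improving column remains; optimal.

2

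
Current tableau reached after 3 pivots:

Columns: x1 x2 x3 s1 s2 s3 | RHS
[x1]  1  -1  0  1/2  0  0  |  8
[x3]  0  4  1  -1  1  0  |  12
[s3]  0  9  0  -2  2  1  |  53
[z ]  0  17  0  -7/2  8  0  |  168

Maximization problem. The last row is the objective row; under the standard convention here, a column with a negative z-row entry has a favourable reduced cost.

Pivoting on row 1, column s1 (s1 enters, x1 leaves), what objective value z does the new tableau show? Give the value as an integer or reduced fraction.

224

Minimum ratio for s1: 8/(1/2) = 16.
z changes by −(z-row coeff of s1)·ratio = −(-7/2)·16 = 56.
New z = 168 + 56 = 224.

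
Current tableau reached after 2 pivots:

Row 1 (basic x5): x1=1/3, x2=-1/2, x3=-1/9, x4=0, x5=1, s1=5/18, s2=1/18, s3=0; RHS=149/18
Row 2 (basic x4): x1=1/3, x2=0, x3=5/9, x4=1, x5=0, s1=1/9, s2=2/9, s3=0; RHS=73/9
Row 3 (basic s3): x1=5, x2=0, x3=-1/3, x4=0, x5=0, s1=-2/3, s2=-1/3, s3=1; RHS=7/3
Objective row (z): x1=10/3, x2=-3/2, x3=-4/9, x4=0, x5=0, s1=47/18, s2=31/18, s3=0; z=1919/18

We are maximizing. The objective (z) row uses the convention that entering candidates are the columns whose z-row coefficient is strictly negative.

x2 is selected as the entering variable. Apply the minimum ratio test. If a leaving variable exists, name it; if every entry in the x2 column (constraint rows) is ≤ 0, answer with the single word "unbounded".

unbounded

x2-column entries: row 1: -1/2, row 2: 0, row 3: 0. All ≤ 0, so x2 can increase without bound; the LP is unbounded in this direction.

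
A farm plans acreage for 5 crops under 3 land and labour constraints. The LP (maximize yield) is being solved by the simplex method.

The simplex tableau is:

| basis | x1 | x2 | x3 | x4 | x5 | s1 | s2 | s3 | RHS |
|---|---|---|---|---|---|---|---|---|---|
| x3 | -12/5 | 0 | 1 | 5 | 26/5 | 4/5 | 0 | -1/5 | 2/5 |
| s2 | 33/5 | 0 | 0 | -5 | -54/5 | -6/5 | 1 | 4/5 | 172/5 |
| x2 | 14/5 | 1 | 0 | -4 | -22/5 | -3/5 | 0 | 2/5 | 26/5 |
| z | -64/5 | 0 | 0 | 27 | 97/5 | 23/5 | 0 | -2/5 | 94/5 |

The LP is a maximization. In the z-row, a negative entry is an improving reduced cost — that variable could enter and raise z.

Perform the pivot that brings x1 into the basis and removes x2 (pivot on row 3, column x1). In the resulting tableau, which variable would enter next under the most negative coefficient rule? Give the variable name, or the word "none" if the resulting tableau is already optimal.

x5

Pivot element 14/5. New z-row = old z-row − (-64/5)·(row 3/(14/5)).
Updated z-row coefficients: x1: 0, x2: 32/7, x3: 0, x4: 61/7, x5: -5/7, s1: 13/7, s2: 0, s3: 10/7.
The most negative is -5/7 in column x5, so x5 would enter next.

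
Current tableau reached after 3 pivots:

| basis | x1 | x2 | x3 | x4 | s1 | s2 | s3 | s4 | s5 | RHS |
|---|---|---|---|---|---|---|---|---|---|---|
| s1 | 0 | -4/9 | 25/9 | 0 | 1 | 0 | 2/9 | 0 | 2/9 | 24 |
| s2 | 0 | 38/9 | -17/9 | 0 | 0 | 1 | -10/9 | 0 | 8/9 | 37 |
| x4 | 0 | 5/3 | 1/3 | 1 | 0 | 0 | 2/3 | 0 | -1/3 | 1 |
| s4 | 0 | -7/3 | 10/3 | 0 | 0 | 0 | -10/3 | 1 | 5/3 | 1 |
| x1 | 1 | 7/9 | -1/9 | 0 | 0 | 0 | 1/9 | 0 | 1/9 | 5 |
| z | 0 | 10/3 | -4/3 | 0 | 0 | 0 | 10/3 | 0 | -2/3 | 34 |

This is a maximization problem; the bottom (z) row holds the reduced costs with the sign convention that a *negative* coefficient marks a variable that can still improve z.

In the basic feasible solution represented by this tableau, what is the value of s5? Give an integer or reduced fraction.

0

s5 is nonbasic (not in the basis column), so its value in the current BFS is 0.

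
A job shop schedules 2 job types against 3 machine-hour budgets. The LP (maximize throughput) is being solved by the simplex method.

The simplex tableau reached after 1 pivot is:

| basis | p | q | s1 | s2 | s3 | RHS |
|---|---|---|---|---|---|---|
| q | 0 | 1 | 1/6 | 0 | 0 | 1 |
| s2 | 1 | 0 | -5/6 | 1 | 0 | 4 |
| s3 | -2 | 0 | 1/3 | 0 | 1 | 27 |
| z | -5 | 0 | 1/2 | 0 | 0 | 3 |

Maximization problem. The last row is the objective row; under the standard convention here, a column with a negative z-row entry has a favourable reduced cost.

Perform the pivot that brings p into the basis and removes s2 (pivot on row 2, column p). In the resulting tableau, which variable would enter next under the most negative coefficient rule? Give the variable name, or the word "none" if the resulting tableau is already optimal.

s1

Pivot element 1. New z-row = old z-row − (-5)·(row 2/1).
Updated z-row coefficients: p: 0, q: 0, s1: -11/3, s2: 5, s3: 0.
The most negative is -11/3 in column s1, so s1 would enter next.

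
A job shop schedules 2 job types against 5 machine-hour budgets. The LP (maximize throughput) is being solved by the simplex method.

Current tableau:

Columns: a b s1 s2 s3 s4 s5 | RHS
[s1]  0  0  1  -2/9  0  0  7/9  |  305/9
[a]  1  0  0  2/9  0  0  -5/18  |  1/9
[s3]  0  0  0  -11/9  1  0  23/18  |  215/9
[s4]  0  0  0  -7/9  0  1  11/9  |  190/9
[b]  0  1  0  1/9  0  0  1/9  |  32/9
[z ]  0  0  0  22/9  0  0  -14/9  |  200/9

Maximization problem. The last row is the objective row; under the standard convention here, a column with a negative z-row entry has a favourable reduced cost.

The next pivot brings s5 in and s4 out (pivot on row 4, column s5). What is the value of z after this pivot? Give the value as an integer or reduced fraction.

Minimum ratio for s5: (190/9)/(11/9) = 190/11.
z changes by −(z-row coeff of s5)·ratio = −(-14/9)·(190/11) = 2660/99.
New z = 200/9 + (2660/99) = 540/11.

540/11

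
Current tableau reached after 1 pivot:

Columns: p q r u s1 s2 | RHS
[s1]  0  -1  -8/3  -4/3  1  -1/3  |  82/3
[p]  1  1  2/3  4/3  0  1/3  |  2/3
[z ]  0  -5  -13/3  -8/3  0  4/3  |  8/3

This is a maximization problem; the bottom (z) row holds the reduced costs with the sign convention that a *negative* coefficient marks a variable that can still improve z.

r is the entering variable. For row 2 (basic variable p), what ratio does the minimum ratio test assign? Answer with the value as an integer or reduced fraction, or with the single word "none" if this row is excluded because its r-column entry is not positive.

1

Ratio = RHS / (r entry) = (2/3) / (2/3) = 1.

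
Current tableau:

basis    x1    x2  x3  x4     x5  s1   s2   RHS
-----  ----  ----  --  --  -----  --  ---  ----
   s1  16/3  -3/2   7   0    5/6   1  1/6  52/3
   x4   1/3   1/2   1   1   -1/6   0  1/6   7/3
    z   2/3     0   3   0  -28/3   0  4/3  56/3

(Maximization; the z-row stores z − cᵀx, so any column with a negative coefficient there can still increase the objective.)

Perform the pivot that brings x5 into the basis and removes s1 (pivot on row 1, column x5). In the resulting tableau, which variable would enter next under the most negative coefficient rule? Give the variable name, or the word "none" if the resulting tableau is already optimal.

x2

Pivot element 5/6. New z-row = old z-row − (-28/3)·(row 1/(5/6)).
Updated z-row coefficients: x1: 302/5, x2: -84/5, x3: 407/5, x4: 0, x5: 0, s1: 56/5, s2: 16/5.
The most negative is -84/5 in column x2, so x2 would enter next.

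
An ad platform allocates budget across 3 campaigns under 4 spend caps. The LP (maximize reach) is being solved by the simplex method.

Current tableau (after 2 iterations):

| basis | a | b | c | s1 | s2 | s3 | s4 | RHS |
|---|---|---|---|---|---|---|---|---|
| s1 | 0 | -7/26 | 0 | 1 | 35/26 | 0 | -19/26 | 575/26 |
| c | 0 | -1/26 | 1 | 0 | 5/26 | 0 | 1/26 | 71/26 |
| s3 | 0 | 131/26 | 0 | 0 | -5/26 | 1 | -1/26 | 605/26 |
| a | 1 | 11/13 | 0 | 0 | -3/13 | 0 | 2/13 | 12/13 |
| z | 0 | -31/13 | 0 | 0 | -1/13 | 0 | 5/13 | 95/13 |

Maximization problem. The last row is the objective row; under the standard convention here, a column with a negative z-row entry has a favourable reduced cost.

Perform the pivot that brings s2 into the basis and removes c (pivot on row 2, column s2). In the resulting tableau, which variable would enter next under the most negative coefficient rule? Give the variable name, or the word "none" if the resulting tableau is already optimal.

Pivot element 5/26. New z-row = old z-row − (-1/13)·(row 2/(5/26)).
Updated z-row coefficients: a: 0, b: -12/5, c: 2/5, s1: 0, s2: 0, s3: 0, s4: 2/5.
The most negative is -12/5 in column b, so b would enter next.

b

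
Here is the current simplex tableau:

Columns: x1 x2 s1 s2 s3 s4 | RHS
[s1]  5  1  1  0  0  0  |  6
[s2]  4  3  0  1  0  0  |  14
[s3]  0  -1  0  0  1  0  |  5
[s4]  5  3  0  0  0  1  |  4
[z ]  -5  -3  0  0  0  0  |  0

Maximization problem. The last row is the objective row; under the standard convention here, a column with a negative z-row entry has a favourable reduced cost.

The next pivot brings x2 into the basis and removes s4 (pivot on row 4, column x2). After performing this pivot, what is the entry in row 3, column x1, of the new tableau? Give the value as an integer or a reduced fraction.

Pivot element is row 4, column x2: 3.
Normalize row 4: new (row 4, x1) = 5/3 = 5/3.
row 3 ← row 3 − (-1)·(new row 4): 0 − (-1)·(5/3) = 5/3.

5/3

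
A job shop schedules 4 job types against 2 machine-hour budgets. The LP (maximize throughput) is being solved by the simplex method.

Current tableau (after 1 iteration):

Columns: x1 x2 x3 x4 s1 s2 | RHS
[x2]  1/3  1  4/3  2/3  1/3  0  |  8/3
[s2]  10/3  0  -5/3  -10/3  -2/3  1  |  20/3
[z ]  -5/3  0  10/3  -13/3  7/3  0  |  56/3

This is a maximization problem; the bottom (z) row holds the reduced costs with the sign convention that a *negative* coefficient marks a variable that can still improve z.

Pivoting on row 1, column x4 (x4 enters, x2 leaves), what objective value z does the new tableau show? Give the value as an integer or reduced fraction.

Minimum ratio for x4: (8/3)/(2/3) = 4.
z changes by −(z-row coeff of x4)·ratio = −(-13/3)·4 = 52/3.
New z = 56/3 + (52/3) = 36.

36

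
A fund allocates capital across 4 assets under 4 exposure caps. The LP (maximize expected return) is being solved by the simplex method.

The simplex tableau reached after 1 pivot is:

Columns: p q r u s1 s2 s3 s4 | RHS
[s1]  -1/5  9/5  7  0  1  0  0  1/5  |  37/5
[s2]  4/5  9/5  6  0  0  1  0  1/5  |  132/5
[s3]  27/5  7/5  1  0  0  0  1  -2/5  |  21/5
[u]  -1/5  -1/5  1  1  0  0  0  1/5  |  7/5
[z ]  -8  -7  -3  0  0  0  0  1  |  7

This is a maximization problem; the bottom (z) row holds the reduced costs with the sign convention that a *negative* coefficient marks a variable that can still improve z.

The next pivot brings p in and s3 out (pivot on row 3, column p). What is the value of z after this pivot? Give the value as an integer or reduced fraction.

119/9

Minimum ratio for p: (21/5)/(27/5) = 7/9.
z changes by −(z-row coeff of p)·ratio = −(-8)·(7/9) = 56/9.
New z = 7 + (56/9) = 119/9.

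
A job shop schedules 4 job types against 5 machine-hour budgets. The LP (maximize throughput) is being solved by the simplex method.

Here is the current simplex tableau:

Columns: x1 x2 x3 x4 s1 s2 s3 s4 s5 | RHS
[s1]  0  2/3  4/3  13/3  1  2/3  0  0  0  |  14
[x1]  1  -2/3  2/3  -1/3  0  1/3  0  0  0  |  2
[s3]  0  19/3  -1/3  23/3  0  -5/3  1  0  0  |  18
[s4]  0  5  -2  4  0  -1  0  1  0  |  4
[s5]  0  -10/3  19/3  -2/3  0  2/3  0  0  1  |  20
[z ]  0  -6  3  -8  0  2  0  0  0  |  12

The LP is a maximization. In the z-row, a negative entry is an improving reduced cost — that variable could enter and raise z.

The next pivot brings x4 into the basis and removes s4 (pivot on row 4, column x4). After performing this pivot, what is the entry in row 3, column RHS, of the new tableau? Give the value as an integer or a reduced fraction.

Pivot element is row 4, column x4: 4.
Normalize row 4: new (row 4, RHS) = 4/4 = 1.
row 3 ← row 3 − (23/3)·(new row 4): 18 − (23/3)·1 = 31/3.

31/3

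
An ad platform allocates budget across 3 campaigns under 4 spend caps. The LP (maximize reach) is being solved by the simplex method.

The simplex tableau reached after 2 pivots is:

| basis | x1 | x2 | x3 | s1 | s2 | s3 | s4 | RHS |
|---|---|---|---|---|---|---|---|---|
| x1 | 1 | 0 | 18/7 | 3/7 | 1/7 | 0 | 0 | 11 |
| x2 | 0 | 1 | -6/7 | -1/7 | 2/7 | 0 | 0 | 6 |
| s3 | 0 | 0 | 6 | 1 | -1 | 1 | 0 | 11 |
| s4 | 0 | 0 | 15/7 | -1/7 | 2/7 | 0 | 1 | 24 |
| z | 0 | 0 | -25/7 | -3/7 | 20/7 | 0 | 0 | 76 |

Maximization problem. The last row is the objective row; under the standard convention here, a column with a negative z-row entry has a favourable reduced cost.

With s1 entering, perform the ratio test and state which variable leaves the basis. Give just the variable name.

Ratios: row 1 (x1): 11/(3/7) = 77/3; row 2 (x2): entry -1/7 ≤ 0, skip; row 3 (s3): 11/1 = 11; row 4 (s4): entry -1/7 ≤ 0, skip.
Minimum ratio 11 is in the s3 row, so s3 leaves.

s3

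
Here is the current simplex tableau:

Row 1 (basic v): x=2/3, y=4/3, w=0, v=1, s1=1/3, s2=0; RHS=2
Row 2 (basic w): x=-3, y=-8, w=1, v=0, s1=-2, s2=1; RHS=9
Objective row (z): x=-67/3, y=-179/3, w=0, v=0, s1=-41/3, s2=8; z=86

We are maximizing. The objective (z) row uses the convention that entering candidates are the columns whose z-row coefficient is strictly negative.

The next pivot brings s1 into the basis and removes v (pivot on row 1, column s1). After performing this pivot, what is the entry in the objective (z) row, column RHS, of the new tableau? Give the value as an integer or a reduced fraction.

Pivot element is row 1, column s1: 1/3.
Normalize row 1: new (row 1, RHS) = 2/(1/3) = 6.
z-row ← z-row − (-41/3)·(new row 1): 86 − (-41/3)·6 = 168.

168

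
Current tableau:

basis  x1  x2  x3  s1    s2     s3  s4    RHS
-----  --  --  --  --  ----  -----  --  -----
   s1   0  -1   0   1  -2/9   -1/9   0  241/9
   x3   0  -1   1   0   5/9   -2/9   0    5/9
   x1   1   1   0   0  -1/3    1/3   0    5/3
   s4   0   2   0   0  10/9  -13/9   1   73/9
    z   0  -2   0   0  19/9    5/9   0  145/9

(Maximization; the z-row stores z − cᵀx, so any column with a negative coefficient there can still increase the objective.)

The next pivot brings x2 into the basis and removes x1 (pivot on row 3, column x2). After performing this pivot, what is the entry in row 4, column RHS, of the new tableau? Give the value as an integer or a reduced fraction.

43/9

Pivot element is row 3, column x2: 1.
Normalize row 3: new (row 3, RHS) = (5/3)/1 = 5/3.
row 4 ← row 4 − 2·(new row 3): 73/9 − 2·(5/3) = 43/9.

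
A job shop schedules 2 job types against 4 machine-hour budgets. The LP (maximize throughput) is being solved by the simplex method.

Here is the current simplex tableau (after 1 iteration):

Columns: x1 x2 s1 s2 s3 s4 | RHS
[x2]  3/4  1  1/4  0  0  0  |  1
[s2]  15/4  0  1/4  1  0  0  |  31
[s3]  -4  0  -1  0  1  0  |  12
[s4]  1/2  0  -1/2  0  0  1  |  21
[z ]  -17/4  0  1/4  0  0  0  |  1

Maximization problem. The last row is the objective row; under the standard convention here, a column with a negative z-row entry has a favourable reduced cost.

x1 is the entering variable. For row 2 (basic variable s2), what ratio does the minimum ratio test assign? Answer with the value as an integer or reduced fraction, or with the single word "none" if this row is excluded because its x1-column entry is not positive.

124/15

Ratio = RHS / (x1 entry) = 31 / (15/4) = 124/15.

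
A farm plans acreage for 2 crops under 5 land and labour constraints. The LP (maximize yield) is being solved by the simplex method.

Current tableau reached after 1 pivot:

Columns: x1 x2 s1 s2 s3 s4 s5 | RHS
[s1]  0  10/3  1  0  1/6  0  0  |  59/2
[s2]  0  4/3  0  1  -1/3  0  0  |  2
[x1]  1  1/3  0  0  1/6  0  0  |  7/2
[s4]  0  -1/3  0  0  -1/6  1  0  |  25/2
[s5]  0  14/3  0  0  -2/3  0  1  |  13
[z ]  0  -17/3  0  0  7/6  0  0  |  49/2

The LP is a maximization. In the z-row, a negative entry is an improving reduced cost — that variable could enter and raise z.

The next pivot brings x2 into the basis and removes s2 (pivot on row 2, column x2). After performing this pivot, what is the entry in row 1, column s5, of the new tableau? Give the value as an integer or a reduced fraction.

Pivot element is row 2, column x2: 4/3.
Normalize row 2: new (row 2, s5) = 0/(4/3) = 0.
row 1 ← row 1 − (10/3)·(new row 2): 0 − (10/3)·0 = 0.

0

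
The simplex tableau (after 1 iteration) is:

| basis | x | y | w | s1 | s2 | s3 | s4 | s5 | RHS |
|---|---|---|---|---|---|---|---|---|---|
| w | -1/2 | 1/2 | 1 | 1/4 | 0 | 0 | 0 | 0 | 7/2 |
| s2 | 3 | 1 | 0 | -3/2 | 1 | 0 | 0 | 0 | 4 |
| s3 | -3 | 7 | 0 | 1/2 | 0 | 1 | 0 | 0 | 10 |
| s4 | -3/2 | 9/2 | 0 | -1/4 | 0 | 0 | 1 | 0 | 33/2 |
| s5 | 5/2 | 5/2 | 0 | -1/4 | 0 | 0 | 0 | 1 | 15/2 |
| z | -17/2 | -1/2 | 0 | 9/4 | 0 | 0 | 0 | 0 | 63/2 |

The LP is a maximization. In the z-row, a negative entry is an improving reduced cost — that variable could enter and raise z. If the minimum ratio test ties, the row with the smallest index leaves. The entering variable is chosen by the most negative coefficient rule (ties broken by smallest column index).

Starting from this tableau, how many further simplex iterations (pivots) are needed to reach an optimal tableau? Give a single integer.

pivot: x in, s2 out → z = 257/6
pivot: s1 in, s5 out → z = 307/6
No improving column remains; optimal.

2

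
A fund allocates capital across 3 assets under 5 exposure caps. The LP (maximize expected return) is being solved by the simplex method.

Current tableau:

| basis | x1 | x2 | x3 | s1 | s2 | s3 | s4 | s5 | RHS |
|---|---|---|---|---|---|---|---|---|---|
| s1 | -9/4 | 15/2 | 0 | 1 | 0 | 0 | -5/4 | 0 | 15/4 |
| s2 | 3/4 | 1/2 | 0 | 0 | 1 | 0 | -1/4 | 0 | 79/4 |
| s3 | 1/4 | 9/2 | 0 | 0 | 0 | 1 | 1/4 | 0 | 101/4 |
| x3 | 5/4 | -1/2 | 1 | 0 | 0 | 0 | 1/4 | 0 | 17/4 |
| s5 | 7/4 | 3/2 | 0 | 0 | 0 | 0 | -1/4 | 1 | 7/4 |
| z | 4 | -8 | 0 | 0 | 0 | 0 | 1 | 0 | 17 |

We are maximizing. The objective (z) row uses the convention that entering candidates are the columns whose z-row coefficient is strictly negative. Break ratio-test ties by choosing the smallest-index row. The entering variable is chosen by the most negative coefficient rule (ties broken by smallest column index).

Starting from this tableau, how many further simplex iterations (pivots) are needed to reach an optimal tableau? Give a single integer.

2

pivot: x2 in, s1 out → z = 21
pivot: s4 in, s3 out → z = 86/3
No improving column remains; optimal.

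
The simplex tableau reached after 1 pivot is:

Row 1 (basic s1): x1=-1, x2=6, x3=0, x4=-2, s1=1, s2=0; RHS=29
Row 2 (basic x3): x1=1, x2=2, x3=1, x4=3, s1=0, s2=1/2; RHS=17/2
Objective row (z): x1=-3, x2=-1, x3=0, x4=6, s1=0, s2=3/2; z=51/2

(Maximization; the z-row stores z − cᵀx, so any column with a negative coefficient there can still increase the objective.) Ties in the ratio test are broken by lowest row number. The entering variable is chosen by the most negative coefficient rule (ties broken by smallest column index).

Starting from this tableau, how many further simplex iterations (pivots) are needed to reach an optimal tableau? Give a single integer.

pivot: x1 in, x3 out → z = 51
No improving column remains; optimal.

1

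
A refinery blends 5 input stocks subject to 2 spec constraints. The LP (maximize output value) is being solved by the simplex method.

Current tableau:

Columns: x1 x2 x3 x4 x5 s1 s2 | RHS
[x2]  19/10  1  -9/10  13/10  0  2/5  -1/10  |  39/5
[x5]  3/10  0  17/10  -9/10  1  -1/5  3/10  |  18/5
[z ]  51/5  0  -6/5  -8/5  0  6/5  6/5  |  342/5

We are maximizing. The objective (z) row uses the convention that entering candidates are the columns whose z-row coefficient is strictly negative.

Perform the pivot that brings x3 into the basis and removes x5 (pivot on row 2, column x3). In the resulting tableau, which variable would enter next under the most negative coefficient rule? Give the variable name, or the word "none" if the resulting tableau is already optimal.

Pivot element 17/10. New z-row = old z-row − (-6/5)·(row 2/(17/10)).
Updated z-row coefficients: x1: 177/17, x2: 0, x3: 0, x4: -38/17, x5: 12/17, s1: 18/17, s2: 24/17.
The most negative is -38/17 in column x4, so x4 would enter next.

x4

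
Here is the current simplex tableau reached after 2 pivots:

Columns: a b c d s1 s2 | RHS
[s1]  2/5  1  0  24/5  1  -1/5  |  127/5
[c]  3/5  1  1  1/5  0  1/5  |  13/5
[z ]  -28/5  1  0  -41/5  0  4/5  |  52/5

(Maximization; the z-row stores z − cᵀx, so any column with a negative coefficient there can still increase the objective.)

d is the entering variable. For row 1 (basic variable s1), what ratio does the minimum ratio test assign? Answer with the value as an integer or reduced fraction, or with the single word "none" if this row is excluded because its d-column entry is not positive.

Ratio = RHS / (d entry) = (127/5) / (24/5) = 127/24.

127/24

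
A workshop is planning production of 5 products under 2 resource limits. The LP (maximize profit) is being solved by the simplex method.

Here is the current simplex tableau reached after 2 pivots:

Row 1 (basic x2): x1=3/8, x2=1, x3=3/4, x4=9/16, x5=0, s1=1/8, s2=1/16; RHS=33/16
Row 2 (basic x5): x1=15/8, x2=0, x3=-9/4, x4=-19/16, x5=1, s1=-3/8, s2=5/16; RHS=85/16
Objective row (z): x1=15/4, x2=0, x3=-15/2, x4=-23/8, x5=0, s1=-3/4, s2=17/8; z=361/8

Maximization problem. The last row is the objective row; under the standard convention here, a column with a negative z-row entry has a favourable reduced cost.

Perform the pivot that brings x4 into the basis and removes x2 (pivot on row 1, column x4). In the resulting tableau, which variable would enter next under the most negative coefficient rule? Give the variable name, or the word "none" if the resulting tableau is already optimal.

x3

Pivot element 9/16. New z-row = old z-row − (-23/8)·(row 1/(9/16)).
Updated z-row coefficients: x1: 17/3, x2: 46/9, x3: -11/3, x4: 0, x5: 0, s1: -1/9, s2: 22/9.
The most negative is -11/3 in column x3, so x3 would enter next.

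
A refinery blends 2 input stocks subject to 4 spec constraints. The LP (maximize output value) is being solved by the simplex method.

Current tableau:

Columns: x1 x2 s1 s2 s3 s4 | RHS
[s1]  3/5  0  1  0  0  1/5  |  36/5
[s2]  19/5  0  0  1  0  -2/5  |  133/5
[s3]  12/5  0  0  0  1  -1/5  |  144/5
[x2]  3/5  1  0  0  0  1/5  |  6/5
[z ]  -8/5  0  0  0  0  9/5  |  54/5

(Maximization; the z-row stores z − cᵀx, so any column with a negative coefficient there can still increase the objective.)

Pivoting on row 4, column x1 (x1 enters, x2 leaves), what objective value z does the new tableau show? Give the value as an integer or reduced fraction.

14

Minimum ratio for x1: (6/5)/(3/5) = 2.
z changes by −(z-row coeff of x1)·ratio = −(-8/5)·2 = 16/5.
New z = 54/5 + (16/5) = 14.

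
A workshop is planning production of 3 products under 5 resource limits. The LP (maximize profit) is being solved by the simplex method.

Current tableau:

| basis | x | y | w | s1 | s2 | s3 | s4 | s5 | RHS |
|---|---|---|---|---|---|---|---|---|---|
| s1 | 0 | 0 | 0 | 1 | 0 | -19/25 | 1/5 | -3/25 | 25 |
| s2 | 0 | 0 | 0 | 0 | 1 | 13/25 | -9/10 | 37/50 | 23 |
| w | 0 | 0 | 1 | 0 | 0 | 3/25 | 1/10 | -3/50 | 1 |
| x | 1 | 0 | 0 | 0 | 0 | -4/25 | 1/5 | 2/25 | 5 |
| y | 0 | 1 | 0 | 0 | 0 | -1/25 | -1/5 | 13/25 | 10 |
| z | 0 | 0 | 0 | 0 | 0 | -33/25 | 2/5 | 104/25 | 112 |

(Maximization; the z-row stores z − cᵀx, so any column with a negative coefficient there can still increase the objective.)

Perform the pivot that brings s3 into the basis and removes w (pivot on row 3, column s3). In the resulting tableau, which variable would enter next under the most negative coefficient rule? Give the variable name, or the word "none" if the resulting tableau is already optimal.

Pivot element 3/25. New z-row = old z-row − (-33/25)·(row 3/(3/25)).
Updated z-row coefficients: x: 0, y: 0, w: 11, s1: 0, s2: 0, s3: 0, s4: 3/2, s5: 7/2.
No coefficient is strictly negative; the tableau after this pivot is optimal.

none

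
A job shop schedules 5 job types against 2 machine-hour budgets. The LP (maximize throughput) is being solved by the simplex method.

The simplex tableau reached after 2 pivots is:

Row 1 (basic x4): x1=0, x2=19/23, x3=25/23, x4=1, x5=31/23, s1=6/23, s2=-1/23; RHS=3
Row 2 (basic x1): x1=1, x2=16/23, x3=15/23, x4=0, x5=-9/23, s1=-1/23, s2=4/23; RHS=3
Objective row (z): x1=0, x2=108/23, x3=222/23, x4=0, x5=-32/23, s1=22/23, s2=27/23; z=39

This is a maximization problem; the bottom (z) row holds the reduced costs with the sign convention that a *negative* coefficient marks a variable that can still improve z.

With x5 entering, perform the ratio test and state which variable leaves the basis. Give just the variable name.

Ratios: row 1 (x4): 3/(31/23) = 69/31; row 2 (x1): entry -9/23 ≤ 0, skip.
Minimum ratio 69/31 is in the x4 row, so x4 leaves.

x4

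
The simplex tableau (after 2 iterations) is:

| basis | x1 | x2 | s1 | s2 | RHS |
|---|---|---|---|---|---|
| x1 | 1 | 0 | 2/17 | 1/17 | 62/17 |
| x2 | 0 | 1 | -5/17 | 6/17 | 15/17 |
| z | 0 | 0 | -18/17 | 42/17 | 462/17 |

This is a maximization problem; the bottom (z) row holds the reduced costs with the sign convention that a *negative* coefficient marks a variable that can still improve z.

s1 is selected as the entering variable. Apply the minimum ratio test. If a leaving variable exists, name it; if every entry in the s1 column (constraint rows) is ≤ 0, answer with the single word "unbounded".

Ratios: row 1 (x1): (62/17)/(2/17) = 31; row 2 (x2): entry -5/17 ≤ 0, skip.
Minimum ratio is in the x1 row, so x1 leaves.

x1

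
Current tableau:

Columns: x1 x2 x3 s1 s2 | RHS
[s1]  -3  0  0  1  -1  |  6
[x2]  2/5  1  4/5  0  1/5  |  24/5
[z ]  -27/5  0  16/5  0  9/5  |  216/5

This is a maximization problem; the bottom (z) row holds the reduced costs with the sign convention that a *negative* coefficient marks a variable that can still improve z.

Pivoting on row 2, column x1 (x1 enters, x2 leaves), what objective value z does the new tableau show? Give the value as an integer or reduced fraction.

Minimum ratio for x1: (24/5)/(2/5) = 12.
z changes by −(z-row coeff of x1)·ratio = −(-27/5)·12 = 324/5.
New z = 216/5 + (324/5) = 108.

108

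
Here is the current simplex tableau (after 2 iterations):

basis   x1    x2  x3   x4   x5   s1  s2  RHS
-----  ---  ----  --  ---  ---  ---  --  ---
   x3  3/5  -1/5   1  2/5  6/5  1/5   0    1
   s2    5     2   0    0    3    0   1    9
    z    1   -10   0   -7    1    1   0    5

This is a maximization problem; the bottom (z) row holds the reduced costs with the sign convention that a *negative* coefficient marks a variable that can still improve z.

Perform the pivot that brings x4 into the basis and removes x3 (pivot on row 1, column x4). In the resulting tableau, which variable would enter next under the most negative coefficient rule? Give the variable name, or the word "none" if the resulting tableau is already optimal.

x2

Pivot element 2/5. New z-row = old z-row − (-7)·(row 1/(2/5)).
Updated z-row coefficients: x1: 23/2, x2: -27/2, x3: 35/2, x4: 0, x5: 22, s1: 9/2, s2: 0.
The most negative is -27/2 in column x2, so x2 would enter next.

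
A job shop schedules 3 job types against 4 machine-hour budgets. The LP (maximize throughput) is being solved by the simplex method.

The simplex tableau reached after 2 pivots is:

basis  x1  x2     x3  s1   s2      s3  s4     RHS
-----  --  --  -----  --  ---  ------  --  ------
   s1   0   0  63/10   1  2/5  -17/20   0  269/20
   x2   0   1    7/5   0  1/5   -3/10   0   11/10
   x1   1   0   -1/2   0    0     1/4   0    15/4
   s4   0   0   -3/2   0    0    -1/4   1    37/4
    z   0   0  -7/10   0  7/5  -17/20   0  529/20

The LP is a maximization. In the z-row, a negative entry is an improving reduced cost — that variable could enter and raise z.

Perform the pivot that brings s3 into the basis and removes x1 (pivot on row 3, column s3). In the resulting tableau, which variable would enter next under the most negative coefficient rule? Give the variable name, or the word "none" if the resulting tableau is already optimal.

Pivot element 1/4. New z-row = old z-row − (-17/20)·(row 3/(1/4)).
Updated z-row coefficients: x1: 17/5, x2: 0, x3: -12/5, s1: 0, s2: 7/5, s3: 0, s4: 0.
The most negative is -12/5 in column x3, so x3 would enter next.

x3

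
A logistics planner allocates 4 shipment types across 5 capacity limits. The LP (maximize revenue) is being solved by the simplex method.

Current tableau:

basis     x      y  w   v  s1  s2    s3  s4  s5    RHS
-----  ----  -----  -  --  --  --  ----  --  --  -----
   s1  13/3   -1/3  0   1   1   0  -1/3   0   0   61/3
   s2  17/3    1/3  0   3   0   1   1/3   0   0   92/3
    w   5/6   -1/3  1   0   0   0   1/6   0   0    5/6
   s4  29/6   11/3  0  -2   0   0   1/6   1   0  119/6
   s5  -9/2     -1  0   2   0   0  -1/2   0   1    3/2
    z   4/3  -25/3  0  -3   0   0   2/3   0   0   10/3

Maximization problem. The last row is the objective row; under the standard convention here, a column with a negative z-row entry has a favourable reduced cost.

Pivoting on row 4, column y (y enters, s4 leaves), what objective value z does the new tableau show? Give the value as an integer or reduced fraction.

1065/22

Minimum ratio for y: (119/6)/(11/3) = 119/22.
z changes by −(z-row coeff of y)·ratio = −(-25/3)·(119/22) = 2975/66.
New z = 10/3 + (2975/66) = 1065/22.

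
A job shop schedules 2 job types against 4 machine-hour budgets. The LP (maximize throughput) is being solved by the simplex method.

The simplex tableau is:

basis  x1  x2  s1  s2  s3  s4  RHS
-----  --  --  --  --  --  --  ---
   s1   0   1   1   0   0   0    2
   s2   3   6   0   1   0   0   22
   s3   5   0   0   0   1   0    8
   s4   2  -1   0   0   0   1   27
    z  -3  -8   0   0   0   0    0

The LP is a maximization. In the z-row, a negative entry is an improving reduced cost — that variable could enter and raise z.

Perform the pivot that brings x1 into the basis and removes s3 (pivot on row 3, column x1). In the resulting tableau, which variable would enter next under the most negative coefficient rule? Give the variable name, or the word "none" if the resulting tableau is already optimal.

x2

Pivot element 5. New z-row = old z-row − (-3)·(row 3/5).
Updated z-row coefficients: x1: 0, x2: -8, s1: 0, s2: 0, s3: 3/5, s4: 0.
The most negative is -8 in column x2, so x2 would enter next.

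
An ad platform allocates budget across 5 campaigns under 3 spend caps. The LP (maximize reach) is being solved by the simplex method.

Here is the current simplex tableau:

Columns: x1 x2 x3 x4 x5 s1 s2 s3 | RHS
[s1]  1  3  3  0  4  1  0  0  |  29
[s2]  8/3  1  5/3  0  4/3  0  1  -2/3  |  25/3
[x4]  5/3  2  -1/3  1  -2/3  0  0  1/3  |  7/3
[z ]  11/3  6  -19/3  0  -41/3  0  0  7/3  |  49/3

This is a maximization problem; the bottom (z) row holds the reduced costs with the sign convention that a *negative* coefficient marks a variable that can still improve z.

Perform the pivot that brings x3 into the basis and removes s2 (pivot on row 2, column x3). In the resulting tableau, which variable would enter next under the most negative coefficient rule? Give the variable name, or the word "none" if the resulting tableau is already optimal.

x5

Pivot element 5/3. New z-row = old z-row − (-19/3)·(row 2/(5/3)).
Updated z-row coefficients: x1: 69/5, x2: 49/5, x3: 0, x4: 0, x5: -43/5, s1: 0, s2: 19/5, s3: -1/5.
The most negative is -43/5 in column x5, so x5 would enter next.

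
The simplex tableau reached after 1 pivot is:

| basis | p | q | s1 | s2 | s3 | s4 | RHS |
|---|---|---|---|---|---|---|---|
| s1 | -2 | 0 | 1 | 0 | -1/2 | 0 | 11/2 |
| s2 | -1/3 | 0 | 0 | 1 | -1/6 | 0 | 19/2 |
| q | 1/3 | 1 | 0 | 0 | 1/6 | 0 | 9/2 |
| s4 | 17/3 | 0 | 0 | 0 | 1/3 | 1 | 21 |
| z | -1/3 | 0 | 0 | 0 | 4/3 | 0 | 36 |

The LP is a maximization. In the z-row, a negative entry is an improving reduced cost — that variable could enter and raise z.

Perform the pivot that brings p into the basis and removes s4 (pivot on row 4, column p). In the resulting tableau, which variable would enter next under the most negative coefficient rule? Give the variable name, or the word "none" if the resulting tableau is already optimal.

Pivot element 17/3. New z-row = old z-row − (-1/3)·(row 4/(17/3)).
Updated z-row coefficients: p: 0, q: 0, s1: 0, s2: 0, s3: 23/17, s4: 1/17.
No coefficient is strictly negative; the tableau after this pivot is optimal.

none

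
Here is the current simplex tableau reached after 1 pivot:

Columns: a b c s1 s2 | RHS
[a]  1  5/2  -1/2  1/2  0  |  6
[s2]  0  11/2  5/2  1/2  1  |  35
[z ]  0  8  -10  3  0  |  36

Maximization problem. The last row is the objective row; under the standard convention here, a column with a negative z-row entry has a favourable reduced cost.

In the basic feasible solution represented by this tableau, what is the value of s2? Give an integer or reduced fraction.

35

s2 is basic (row 2); its value is the RHS of that row: 35.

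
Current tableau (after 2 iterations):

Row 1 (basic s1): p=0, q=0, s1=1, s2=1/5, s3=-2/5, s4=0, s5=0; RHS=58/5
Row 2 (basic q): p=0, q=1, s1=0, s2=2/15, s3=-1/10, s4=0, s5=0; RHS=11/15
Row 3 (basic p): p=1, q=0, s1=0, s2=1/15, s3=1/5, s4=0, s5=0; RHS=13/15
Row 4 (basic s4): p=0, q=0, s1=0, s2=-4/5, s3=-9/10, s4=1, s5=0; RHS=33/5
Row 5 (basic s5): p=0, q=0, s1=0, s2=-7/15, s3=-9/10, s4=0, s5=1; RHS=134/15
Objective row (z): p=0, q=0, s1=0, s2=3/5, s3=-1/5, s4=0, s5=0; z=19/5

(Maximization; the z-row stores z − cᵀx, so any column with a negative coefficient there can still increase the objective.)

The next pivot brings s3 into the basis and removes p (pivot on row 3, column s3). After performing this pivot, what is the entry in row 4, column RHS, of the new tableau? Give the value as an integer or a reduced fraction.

Pivot element is row 3, column s3: 1/5.
Normalize row 3: new (row 3, RHS) = (13/15)/(1/5) = 13/3.
row 4 ← row 4 − (-9/10)·(new row 3): 33/5 − (-9/10)·(13/3) = 21/2.

21/2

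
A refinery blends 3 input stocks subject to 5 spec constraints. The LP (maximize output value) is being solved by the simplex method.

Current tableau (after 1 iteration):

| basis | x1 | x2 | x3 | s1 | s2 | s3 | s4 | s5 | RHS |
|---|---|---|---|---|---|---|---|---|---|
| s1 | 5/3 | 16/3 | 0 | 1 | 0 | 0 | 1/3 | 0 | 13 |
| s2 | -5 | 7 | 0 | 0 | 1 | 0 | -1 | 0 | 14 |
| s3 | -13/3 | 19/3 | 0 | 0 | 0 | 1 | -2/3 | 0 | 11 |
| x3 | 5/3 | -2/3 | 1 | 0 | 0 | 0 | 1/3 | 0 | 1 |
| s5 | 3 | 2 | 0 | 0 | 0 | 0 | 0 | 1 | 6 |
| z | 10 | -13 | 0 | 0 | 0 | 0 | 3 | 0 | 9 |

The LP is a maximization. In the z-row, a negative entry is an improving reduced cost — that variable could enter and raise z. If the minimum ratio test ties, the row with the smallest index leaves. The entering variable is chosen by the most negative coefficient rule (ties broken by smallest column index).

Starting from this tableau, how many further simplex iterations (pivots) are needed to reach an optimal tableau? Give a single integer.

pivot: x2 in, s3 out → z = 600/19
No improving column remains; optimal.

1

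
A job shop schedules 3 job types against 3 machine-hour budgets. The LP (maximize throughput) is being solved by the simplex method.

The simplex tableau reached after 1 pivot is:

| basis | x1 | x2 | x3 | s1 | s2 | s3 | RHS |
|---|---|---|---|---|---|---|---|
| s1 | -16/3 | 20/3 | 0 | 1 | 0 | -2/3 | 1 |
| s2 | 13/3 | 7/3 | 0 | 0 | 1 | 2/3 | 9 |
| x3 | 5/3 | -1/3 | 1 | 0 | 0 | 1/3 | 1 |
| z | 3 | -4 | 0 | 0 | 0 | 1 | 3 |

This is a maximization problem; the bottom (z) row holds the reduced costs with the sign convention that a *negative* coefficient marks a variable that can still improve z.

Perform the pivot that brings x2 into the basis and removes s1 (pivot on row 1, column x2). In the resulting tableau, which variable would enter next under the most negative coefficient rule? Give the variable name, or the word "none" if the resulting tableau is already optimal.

Pivot element 20/3. New z-row = old z-row − (-4)·(row 1/(20/3)).
Updated z-row coefficients: x1: -1/5, x2: 0, x3: 0, s1: 3/5, s2: 0, s3: 3/5.
The most negative is -1/5 in column x1, so x1 would enter next.

x1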